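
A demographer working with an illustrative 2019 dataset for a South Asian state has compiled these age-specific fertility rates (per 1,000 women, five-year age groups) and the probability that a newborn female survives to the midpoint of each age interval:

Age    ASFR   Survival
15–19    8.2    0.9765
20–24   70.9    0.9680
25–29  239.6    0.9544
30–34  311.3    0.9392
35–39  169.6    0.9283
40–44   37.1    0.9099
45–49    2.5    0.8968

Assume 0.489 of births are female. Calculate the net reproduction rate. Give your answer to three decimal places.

1.934

Proportion female at birth = 0.489.
Weighting each age-specific rate by interval width and survival:
  15–19: 5 × 8.2/1000 × 0.9765 = 0.04004
  20–24: 5 × 70.9/1000 × 0.9680 = 0.34316
  25–29: 5 × 239.6/1000 × 0.9544 = 1.14337
  30–34: 5 × 311.3/1000 × 0.9392 = 1.46186
  35–39: 5 × 169.6/1000 × 0.9283 = 0.78720
  40–44: 5 × 37.1/1000 × 0.9099 = 0.16879
  45–49: 5 × 2.5/1000 × 0.8968 = 0.01121
Sum = 3.95563
NRR = 0.489 × 3.95563 = 1.93430
With NRR above 1 the population is above replacement fertility.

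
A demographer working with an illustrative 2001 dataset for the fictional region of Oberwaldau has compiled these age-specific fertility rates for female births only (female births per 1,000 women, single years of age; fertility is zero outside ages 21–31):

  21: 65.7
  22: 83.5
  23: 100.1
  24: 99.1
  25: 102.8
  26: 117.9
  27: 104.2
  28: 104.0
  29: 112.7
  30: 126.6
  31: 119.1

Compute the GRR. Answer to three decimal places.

1.136

Sum of female ASFRs = 65.7 + 83.5 + 100.1 + 99.1 + 102.8 + 117.9 + 104.2 + 104.0 + 112.7 + 126.6 + 119.1 = 1135.7
GRR = 1135.7 / 1000 = 1.1357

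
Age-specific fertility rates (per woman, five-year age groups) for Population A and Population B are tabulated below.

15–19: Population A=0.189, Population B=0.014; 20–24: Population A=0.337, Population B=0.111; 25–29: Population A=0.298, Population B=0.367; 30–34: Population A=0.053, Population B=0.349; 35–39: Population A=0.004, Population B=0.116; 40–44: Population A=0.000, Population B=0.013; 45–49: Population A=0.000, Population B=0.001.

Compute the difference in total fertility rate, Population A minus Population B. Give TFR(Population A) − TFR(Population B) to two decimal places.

Population A:
  Sum of ASFRs = 0.189 + 0.337 + 0.298 + 0.053 + 0.004 + 0.000 + 0.000 = 0.881
  TFR = 5 × 0.881 = 4.405
Population B:
  Sum of ASFRs = 0.014 + 0.111 + 0.367 + 0.349 + 0.116 + 0.013 + 0.001 = 0.971
  TFR = 5 × 0.971 = 4.855
Difference = 4.405 − 4.855 = -0.45

-0.45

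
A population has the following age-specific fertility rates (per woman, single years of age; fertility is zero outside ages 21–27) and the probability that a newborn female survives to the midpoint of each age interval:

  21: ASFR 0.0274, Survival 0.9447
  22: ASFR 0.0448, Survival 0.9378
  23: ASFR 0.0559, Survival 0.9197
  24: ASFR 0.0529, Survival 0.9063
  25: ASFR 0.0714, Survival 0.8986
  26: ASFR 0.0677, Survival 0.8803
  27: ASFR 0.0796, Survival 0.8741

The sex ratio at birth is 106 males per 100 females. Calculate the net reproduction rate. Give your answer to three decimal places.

Proportion female at birth = 100 / (100 + 106) = 0.48544.
Per-age-group product (1 × ASFR × survival probability):
  21: 1 × 0.0274 × 0.9447 = 0.02588
  22: 1 × 0.0448 × 0.9378 = 0.04201
  23: 1 × 0.0559 × 0.9197 = 0.05141
  24: 1 × 0.0529 × 0.9063 = 0.04794
  25: 1 × 0.0714 × 0.8986 = 0.06416
  26: 1 × 0.0677 × 0.8803 = 0.05960
  27: 1 × 0.0796 × 0.8741 = 0.06958
Sum = 0.36058
NRR = 0.48544 × 0.36058 = 0.17504

0.175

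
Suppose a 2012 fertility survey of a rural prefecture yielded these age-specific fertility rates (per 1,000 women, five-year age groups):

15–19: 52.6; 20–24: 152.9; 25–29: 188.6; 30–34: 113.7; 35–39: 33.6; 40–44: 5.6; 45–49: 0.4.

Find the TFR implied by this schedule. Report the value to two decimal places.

Sum of ASFRs = 52.6 + 152.9 + 188.6 + 113.7 + 33.6 + 5.6 + 0.4 = 547.4
TFR = 5 × 547.4 / 1000 = 2.737

2.74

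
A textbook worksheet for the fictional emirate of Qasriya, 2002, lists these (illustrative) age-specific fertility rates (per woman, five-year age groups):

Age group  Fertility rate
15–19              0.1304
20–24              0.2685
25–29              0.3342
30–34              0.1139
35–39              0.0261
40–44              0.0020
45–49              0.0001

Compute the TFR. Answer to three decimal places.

Sum of ASFRs = 0.1304 + 0.2685 + 0.3342 + 0.1139 + 0.0261 + 0.0020 + 0.0001 = 0.8752
TFR = 5 × 0.8752 = 4.376

4.376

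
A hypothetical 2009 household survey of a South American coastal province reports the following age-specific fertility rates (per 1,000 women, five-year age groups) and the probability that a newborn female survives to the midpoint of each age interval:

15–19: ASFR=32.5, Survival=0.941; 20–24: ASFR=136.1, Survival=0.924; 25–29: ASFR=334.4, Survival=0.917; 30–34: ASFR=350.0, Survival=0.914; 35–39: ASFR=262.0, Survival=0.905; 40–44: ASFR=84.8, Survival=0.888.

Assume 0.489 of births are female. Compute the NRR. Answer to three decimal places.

2.678

Proportion female at birth = 0.489.
Weighting each age-specific rate by interval width and survival:
  15–19: 5 × 32.5/1000 × 0.941 = 0.15291
  20–24: 5 × 136.1/1000 × 0.924 = 0.62878
  25–29: 5 × 334.4/1000 × 0.917 = 1.53322
  30–34: 5 × 350.0/1000 × 0.914 = 1.59950
  35–39: 5 × 262.0/1000 × 0.905 = 1.18555
  40–44: 5 × 84.8/1000 × 0.888 = 0.37651
Sum = 5.47647
NRR = 0.489 × 5.47647 = 2.67799
NRR > 1, so each generation more than replaces itself.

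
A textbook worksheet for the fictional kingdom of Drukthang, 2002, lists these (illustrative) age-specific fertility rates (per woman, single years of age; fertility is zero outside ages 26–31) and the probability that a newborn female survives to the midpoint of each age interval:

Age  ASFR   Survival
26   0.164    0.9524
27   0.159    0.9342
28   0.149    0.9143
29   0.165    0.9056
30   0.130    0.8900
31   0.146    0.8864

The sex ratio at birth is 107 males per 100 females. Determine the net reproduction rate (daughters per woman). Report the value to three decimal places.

Proportion female at birth = 100 / (100 + 107) = 0.48309.
Per-age-group product (1 × ASFR × survival probability):
  26: 1 × 0.164 × 0.9524 = 0.15619
  27: 1 × 0.159 × 0.9342 = 0.14854
  28: 1 × 0.149 × 0.9143 = 0.13623
  29: 1 × 0.165 × 0.9056 = 0.14942
  30: 1 × 0.130 × 0.8900 = 0.11570
  31: 1 × 0.146 × 0.8864 = 0.12941
Sum = 0.83549
NRR = 0.48309 × 0.83549 = 0.40362

0.404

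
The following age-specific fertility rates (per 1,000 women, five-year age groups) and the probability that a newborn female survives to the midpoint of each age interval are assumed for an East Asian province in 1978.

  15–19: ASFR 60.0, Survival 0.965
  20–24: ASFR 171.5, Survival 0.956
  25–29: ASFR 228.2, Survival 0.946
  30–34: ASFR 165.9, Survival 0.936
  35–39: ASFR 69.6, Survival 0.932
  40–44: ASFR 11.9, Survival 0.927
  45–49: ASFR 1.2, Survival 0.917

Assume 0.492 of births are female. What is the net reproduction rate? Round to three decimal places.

Proportion female at birth = 0.492.
Weighting each age-specific rate by interval width and survival:
  15–19: 5 × 60.0/1000 × 0.965 = 0.28950
  20–24: 5 × 171.5/1000 × 0.956 = 0.81977
  25–29: 5 × 228.2/1000 × 0.946 = 1.07939
  30–34: 5 × 165.9/1000 × 0.936 = 0.77641
  35–39: 5 × 69.6/1000 × 0.932 = 0.32434
  40–44: 5 × 11.9/1000 × 0.927 = 0.05516
  45–49: 5 × 1.2/1000 × 0.917 = 0.00550
Sum = 3.35007
NRR = 0.492 × 3.35007 = 1.64823

1.648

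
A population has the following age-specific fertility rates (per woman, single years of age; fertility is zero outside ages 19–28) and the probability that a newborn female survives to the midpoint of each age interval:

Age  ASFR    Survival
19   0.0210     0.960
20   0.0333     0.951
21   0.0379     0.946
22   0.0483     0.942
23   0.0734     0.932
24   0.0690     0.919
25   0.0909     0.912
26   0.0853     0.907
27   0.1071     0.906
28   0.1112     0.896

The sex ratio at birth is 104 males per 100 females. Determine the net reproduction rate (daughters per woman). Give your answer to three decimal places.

Proportion female at birth = 100 / (100 + 104) = 0.49020.
Survival-weighted fertility by age (1·fₓ·Sₓ):
  19: 1 × 0.0210 × 0.960 = 0.02016
  20: 1 × 0.0333 × 0.951 = 0.03167
  21: 1 × 0.0379 × 0.946 = 0.03585
  22: 1 × 0.0483 × 0.942 = 0.04550
  23: 1 × 0.0734 × 0.932 = 0.06841
  24: 1 × 0.0690 × 0.919 = 0.06341
  25: 1 × 0.0909 × 0.912 = 0.08290
  26: 1 × 0.0853 × 0.907 = 0.07737
  27: 1 × 0.1071 × 0.906 = 0.09703
  28: 1 × 0.1112 × 0.896 = 0.09964
Sum = 0.62194
NRR = 0.49020 × 0.62194 = 0.30487

0.305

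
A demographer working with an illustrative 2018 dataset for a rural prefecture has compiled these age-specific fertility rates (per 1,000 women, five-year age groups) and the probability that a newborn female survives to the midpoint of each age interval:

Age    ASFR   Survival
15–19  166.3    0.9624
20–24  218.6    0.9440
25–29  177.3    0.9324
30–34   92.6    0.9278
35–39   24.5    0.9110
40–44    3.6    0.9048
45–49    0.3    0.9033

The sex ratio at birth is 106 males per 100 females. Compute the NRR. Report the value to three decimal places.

1.562

Proportion female at birth = 100 / (100 + 106) = 0.48544.
Each age group contributes 5 × ASFR × survival:
  15–19: 5 × 166.3/1000 × 0.9624 = 0.80024
  20–24: 5 × 218.6/1000 × 0.9440 = 1.03179
  25–29: 5 × 177.3/1000 × 0.9324 = 0.82657
  30–34: 5 × 92.6/1000 × 0.9278 = 0.42957
  35–39: 5 × 24.5/1000 × 0.9110 = 0.11160
  40–44: 5 × 3.6/1000 × 0.9048 = 0.01629
  45–49: 5 × 0.3/1000 × 0.9033 = 0.00135
Sum = 3.21741
NRR = 0.48544 × 3.21741 = 1.56186
With NRR above 1 the population is above replacement fertility.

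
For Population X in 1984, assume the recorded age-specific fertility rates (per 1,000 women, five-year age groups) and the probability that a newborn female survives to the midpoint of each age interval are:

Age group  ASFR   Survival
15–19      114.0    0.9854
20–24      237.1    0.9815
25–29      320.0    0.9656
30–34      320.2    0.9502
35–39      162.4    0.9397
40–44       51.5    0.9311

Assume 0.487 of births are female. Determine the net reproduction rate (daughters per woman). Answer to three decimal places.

Proportion female at birth = 0.487.
Weighting each age-specific rate by interval width and survival:
  15–19: 5 × 114.0/1000 × 0.9854 = 0.56168
  20–24: 5 × 237.1/1000 × 0.9815 = 1.16357
  25–29: 5 × 320.0/1000 × 0.9656 = 1.54496
  30–34: 5 × 320.2/1000 × 0.9502 = 1.52127
  35–39: 5 × 162.4/1000 × 0.9397 = 0.76304
  40–44: 5 × 51.5/1000 × 0.9311 = 0.23976
Sum = 5.79428
NRR = 0.487 × 5.79428 = 2.82181

2.822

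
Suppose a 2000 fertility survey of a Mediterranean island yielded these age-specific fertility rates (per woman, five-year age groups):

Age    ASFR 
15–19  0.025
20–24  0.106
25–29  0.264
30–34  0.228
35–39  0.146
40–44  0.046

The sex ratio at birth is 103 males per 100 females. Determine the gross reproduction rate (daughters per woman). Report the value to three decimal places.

Proportion female at birth = 100 / (100 + 103) = 0.49261.
Sum of ASFRs = 0.025 + 0.106 + 0.264 + 0.228 + 0.146 + 0.046 = 0.815
TFR = 5 × 0.815 = 4.075
GRR = 0.49261 × 4.075 = 2.00739

2.007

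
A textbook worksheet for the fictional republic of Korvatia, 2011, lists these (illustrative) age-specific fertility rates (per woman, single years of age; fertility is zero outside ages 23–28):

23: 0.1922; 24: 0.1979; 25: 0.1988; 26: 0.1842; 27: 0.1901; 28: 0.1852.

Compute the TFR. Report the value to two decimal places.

1.15

Sum of ASFRs = 0.1922 + 0.1979 + 0.1988 + 0.1842 + 0.1901 + 0.1852 = 1.1484
TFR = 1.1484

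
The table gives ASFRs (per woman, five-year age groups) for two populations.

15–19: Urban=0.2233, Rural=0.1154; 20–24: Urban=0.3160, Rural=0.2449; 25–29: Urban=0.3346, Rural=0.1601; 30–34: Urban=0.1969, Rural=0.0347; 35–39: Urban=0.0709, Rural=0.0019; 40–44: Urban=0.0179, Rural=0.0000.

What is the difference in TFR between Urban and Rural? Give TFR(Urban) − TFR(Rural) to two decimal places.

Urban:
  Sum of ASFRs = 0.2233 + 0.3160 + 0.3346 + 0.1969 + 0.0709 + 0.0179 = 1.1596
  TFR = 5 × 1.1596 = 5.798
Rural:
  Sum of ASFRs = 0.1154 + 0.2449 + 0.1601 + 0.0347 + 0.0019 + 0.0000 = 0.5570
  TFR = 5 × 0.5570 = 2.785
Difference = 5.798 − 2.785 = 3.013

3.01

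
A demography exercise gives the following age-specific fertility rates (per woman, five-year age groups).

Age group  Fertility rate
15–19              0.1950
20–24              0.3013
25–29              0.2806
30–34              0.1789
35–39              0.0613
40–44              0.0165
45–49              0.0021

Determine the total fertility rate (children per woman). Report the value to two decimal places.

5.18

Sum of ASFRs = 0.1950 + 0.3013 + 0.2806 + 0.1789 + 0.0613 + 0.0165 + 0.0021 = 1.0357
TFR = 5 × 1.0357 = 5.1785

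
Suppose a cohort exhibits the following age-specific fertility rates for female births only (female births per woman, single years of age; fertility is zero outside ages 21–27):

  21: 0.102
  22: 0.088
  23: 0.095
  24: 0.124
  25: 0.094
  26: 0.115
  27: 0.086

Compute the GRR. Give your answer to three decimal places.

Sum of female ASFRs = 0.102 + 0.088 + 0.095 + 0.124 + 0.094 + 0.115 + 0.086 = 0.704
GRR = 0.704

0.704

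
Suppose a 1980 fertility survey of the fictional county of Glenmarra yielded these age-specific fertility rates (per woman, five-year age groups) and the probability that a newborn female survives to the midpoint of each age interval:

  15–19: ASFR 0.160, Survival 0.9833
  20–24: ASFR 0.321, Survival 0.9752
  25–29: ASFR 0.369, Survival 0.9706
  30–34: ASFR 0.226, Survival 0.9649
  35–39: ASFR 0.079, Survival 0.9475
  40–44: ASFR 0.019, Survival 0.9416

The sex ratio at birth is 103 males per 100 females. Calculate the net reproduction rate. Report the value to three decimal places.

Proportion female at birth = 100 / (100 + 103) = 0.49261.
Weighting each age-specific rate by interval width and survival:
  15–19: 5 × 0.160 × 0.9833 = 0.78664
  20–24: 5 × 0.321 × 0.9752 = 1.56520
  25–29: 5 × 0.369 × 0.9706 = 1.79076
  30–34: 5 × 0.226 × 0.9649 = 1.09034
  35–39: 5 × 0.079 × 0.9475 = 0.37426
  40–44: 5 × 0.019 × 0.9416 = 0.08945
Sum = 5.69665
NRR = 0.49261 × 5.69665 = 2.80623

2.806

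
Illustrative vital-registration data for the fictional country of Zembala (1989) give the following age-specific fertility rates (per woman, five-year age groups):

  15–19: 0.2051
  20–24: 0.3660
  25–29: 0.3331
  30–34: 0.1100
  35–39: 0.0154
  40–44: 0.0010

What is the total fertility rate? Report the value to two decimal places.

5.15

Sum of ASFRs = 0.2051 + 0.3660 + 0.3331 + 0.1100 + 0.0154 + 0.0010 = 1.0306
TFR = 5 × 1.0306 = 5.153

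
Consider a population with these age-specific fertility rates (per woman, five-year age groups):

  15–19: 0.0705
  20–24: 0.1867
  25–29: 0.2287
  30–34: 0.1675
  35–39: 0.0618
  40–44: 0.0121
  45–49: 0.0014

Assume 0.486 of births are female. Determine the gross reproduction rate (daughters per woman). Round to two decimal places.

1.77

Proportion female at birth = 0.486.
Sum of ASFRs = 0.0705 + 0.1867 + 0.2287 + 0.1675 + 0.0618 + 0.0121 + 0.0014 = 0.7287
TFR = 5 × 0.7287 = 3.6435
GRR = 0.486 × 3.6435 = 1.77074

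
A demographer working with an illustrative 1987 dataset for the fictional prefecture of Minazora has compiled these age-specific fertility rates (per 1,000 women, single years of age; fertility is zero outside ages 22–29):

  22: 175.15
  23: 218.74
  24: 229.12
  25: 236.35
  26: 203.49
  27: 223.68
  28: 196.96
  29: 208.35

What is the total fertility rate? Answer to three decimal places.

Sum of ASFRs = 175.15 + 218.74 + 229.12 + 236.35 + 203.49 + 223.68 + 196.96 + 208.35 = 1691.84
TFR = 1691.84 / 1000 = 1.69184

1.692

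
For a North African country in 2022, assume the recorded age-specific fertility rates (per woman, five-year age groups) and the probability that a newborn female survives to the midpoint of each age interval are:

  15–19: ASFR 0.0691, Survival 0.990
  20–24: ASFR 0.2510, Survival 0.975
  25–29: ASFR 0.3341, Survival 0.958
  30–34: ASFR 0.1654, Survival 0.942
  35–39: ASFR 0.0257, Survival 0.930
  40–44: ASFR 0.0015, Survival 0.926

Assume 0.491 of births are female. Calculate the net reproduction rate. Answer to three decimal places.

Proportion female at birth = 0.491.
Each age group contributes 5 × ASFR × survival:
  15–19: 5 × 0.0691 × 0.990 = 0.34205
  20–24: 5 × 0.2510 × 0.975 = 1.22363
  25–29: 5 × 0.3341 × 0.958 = 1.60034
  30–34: 5 × 0.1654 × 0.942 = 0.77903
  35–39: 5 × 0.0257 × 0.930 = 0.11951
  40–44: 5 × 0.0015 × 0.926 = 0.00695
Sum = 4.07151
NRR = 0.491 × 4.07151 = 1.99911
With NRR above 1 the population is above replacement fertility.

1.999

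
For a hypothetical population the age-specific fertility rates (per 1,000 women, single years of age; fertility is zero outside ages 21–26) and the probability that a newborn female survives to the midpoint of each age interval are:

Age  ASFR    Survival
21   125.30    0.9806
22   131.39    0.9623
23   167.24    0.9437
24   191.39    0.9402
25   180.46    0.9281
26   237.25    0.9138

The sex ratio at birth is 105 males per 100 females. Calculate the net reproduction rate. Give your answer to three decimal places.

Proportion female at birth = 100 / (100 + 105) = 0.48780.
Each age group contributes 1 × ASFR × survival:
  21: 1 × 125.30/1000 × 0.9806 = 0.12287
  22: 1 × 131.39/1000 × 0.9623 = 0.12644
  23: 1 × 167.24/1000 × 0.9437 = 0.15782
  24: 1 × 191.39/1000 × 0.9402 = 0.17994
  25: 1 × 180.46/1000 × 0.9281 = 0.16748
  26: 1 × 237.25/1000 × 0.9138 = 0.21680
Sum = 0.97135
NRR = 0.48780 × 0.97135 = 0.47382
NRR < 1, so the cohort does not fully replace itself.

0.474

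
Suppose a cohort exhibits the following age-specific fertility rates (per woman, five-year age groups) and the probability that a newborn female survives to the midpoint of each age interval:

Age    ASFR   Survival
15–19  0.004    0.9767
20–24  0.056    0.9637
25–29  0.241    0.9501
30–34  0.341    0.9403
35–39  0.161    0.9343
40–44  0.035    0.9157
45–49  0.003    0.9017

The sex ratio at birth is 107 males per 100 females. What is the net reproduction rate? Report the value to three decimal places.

1.915

Proportion female at birth = 100 / (100 + 107) = 0.48309.
Each age group contributes 5 × ASFR × survival:
  15–19: 5 × 0.004 × 0.9767 = 0.01953
  20–24: 5 × 0.056 × 0.9637 = 0.26984
  25–29: 5 × 0.241 × 0.9501 = 1.14487
  30–34: 5 × 0.341 × 0.9403 = 1.60321
  35–39: 5 × 0.161 × 0.9343 = 0.75211
  40–44: 5 × 0.035 × 0.9157 = 0.16025
  45–49: 5 × 0.003 × 0.9017 = 0.01353
Sum = 3.96334
NRR = 0.48309 × 3.96334 = 1.91465
With NRR above 1 the population is above replacement fertility.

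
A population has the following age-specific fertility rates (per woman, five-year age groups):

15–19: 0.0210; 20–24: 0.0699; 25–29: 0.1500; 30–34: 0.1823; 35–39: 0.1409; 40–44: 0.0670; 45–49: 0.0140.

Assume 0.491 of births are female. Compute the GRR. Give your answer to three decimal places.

1.584

Proportion female at birth = 0.491.
Sum of ASFRs = 0.0210 + 0.0699 + 0.1500 + 0.1823 + 0.1409 + 0.0670 + 0.0140 = 0.6451
TFR = 5 × 0.6451 = 3.2255
GRR = 0.491 × 3.2255 = 1.58372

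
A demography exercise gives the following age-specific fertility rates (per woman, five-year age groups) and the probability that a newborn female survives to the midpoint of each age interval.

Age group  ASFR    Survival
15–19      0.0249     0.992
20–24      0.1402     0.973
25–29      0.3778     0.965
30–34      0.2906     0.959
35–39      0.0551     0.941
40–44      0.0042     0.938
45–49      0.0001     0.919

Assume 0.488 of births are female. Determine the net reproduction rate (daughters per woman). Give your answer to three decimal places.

Proportion female at birth = 0.488.
Per-age-group product (5 × ASFR × survival probability):
  15–19: 5 × 0.0249 × 0.992 = 0.12350
  20–24: 5 × 0.1402 × 0.973 = 0.68207
  25–29: 5 × 0.3778 × 0.965 = 1.82289
  30–34: 5 × 0.2906 × 0.959 = 1.39343
  35–39: 5 × 0.0551 × 0.941 = 0.25925
  40–44: 5 × 0.0042 × 0.938 = 0.01970
  45–49: 5 × 0.0001 × 0.919 = 0.00046
Sum = 4.30130
NRR = 0.488 × 4.30130 = 2.09903
With NRR above 1 the population is above replacement fertility.

2.099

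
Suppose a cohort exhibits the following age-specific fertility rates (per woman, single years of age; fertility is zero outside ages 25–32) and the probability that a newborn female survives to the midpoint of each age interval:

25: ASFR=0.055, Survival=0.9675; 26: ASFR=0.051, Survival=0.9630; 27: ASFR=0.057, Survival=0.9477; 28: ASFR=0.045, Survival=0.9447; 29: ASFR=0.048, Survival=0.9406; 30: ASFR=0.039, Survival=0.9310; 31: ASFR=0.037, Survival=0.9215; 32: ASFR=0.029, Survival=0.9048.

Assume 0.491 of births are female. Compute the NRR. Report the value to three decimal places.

Proportion female at birth = 0.491.
Per-age-group product (1 × ASFR × survival probability):
  25: 1 × 0.055 × 0.9675 = 0.05321
  26: 1 × 0.051 × 0.9630 = 0.04911
  27: 1 × 0.057 × 0.9477 = 0.05402
  28: 1 × 0.045 × 0.9447 = 0.04251
  29: 1 × 0.048 × 0.9406 = 0.04515
  30: 1 × 0.039 × 0.9310 = 0.03631
  31: 1 × 0.037 × 0.9215 = 0.03410
  32: 1 × 0.029 × 0.9048 = 0.02624
Sum = 0.34065
NRR = 0.491 × 0.34065 = 0.16726
NRR < 1, so the cohort does not fully replace itself.

0.167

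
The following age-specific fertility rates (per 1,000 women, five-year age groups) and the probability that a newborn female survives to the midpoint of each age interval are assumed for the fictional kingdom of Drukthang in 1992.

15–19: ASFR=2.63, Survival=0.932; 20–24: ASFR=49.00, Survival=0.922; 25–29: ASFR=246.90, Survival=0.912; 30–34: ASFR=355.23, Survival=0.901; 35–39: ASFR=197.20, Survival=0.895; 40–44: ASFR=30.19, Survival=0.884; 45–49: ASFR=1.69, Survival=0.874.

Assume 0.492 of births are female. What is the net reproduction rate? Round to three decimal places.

1.962

Proportion female at birth = 0.492.
Survival-weighted fertility by age (5·fₓ·Sₓ):
  15–19: 5 × 2.63/1000 × 0.932 = 0.01226
  20–24: 5 × 49.00/1000 × 0.922 = 0.22589
  25–29: 5 × 246.90/1000 × 0.912 = 1.12586
  30–34: 5 × 355.23/1000 × 0.901 = 1.60031
  35–39: 5 × 197.20/1000 × 0.895 = 0.88247
  40–44: 5 × 30.19/1000 × 0.884 = 0.13344
  45–49: 5 × 1.69/1000 × 0.874 = 0.00739
Sum = 3.98762
NRR = 0.492 × 3.98762 = 1.96191
An NRR exceeding 1 indicates intrinsic growth under these rates.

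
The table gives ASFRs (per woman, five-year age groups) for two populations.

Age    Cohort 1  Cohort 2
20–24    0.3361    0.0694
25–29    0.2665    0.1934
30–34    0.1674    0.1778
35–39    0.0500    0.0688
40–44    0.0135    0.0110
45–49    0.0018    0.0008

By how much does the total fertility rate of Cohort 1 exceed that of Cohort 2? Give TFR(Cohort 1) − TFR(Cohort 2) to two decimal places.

1.57

Cohort 1:
  Sum of ASFRs = 0.3361 + 0.2665 + 0.1674 + 0.0500 + 0.0135 + 0.0018 = 0.8353
  TFR = 5 × 0.8353 = 4.1765
Cohort 2:
  Sum of ASFRs = 0.0694 + 0.1934 + 0.1778 + 0.0688 + 0.0110 + 0.0008 = 0.5212
  TFR = 5 × 0.5212 = 2.606
Difference = 4.1765 − 2.606 = 1.5705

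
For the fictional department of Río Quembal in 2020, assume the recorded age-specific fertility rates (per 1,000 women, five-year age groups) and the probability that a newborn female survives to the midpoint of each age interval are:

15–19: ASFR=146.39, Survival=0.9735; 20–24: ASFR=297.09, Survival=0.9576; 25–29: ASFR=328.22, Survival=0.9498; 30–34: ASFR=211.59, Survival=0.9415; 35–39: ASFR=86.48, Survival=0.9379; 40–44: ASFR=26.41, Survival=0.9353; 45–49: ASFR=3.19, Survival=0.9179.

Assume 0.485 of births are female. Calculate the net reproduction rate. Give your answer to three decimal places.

2.538

Proportion female at birth = 0.485.
Weighting each age-specific rate by interval width and survival:
  15–19: 5 × 146.39/1000 × 0.9735 = 0.71255
  20–24: 5 × 297.09/1000 × 0.9576 = 1.42247
  25–29: 5 × 328.22/1000 × 0.9498 = 1.55872
  30–34: 5 × 211.59/1000 × 0.9415 = 0.99606
  35–39: 5 × 86.48/1000 × 0.9379 = 0.40555
  40–44: 5 × 26.41/1000 × 0.9353 = 0.12351
  45–49: 5 × 3.19/1000 × 0.9179 = 0.01464
Sum = 5.23350
NRR = 0.485 × 5.23350 = 2.53825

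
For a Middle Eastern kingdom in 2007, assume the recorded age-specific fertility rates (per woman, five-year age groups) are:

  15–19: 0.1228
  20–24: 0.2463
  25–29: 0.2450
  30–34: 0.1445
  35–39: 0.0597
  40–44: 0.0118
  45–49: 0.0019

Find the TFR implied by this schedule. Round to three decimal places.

4.160

Sum of ASFRs = 0.1228 + 0.2463 + 0.2450 + 0.1445 + 0.0597 + 0.0118 + 0.0019 = 0.8320
TFR = 5 × 0.8320 = 4.16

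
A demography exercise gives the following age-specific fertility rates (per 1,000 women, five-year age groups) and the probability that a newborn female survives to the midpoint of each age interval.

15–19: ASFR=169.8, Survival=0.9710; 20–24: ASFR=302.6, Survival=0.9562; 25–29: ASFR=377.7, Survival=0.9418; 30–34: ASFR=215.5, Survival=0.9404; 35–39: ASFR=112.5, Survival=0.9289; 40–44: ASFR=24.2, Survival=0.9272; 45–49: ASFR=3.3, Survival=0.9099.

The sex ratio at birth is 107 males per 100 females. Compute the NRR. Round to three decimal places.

2.760

Proportion female at birth = 100 / (100 + 107) = 0.48309.
Each age group contributes 5 × ASFR × survival:
  15–19: 5 × 169.8/1000 × 0.9710 = 0.82438
  20–24: 5 × 302.6/1000 × 0.9562 = 1.44673
  25–29: 5 × 377.7/1000 × 0.9418 = 1.77859
  30–34: 5 × 215.5/1000 × 0.9404 = 1.01328
  35–39: 5 × 112.5/1000 × 0.9289 = 0.52251
  40–44: 5 × 24.2/1000 × 0.9272 = 0.11219
  45–49: 5 × 3.3/1000 × 0.9099 = 0.01501
Sum = 5.71269
NRR = 0.48309 × 5.71269 = 2.75974
An NRR exceeding 1 indicates intrinsic growth under these rates.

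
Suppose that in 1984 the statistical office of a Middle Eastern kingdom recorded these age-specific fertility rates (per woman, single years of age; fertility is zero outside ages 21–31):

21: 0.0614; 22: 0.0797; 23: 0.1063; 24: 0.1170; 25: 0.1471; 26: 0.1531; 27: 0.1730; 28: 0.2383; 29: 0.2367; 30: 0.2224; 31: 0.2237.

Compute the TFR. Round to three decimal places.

Sum of ASFRs = 0.0614 + 0.0797 + 0.1063 + 0.1170 + 0.1471 + 0.1531 + 0.1730 + 0.2383 + 0.2367 + 0.2224 + 0.2237 = 1.7587
TFR = 1.7587

1.759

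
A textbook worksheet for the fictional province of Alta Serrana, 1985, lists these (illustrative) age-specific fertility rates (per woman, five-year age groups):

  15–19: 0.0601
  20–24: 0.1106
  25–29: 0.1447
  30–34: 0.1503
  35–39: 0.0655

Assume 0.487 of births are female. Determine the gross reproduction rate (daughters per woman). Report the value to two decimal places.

1.29

Proportion female at birth = 0.487.
Sum of ASFRs = 0.0601 + 0.1106 + 0.1447 + 0.1503 + 0.0655 = 0.5312
TFR = 5 × 0.5312 = 2.656
GRR = 0.487 × 2.656 = 1.29347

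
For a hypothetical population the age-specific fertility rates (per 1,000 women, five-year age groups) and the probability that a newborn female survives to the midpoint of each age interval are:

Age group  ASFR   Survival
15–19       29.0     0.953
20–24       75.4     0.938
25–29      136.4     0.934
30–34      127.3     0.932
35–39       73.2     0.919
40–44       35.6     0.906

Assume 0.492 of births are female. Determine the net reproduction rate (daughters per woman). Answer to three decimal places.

1.092

Proportion female at birth = 0.492.
Per-age-group product (5 × ASFR × survival probability):
  15–19: 5 × 29.0/1000 × 0.953 = 0.13819
  20–24: 5 × 75.4/1000 × 0.938 = 0.35363
  25–29: 5 × 136.4/1000 × 0.934 = 0.63699
  30–34: 5 × 127.3/1000 × 0.932 = 0.59322
  35–39: 5 × 73.2/1000 × 0.919 = 0.33635
  40–44: 5 × 35.6/1000 × 0.906 = 0.16127
Sum = 2.21965
NRR = 0.492 × 2.21965 = 1.09207
NRR > 1, so each generation more than replaces itself.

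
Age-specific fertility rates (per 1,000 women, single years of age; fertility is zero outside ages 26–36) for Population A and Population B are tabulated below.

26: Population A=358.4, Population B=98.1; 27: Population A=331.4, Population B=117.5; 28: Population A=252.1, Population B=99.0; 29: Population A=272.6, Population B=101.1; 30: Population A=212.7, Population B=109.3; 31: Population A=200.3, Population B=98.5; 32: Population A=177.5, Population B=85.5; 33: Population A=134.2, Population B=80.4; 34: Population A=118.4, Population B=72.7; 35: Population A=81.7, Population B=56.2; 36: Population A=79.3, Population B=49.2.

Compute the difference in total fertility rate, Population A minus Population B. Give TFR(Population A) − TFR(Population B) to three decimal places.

Population A:
  Sum of ASFRs = 358.4 + 331.4 + 252.1 + 272.6 + 212.7 + 200.3 + 177.5 + 134.2 + 118.4 + 81.7 + 79.3 = 2218.6
  TFR = 2218.6 / 1000 = 2.2186
Population B:
  Sum of ASFRs = 98.1 + 117.5 + 99.0 + 101.1 + 109.3 + 98.5 + 85.5 + 80.4 + 72.7 + 56.2 + 49.2 = 967.5
  TFR = 967.5 / 1000 = 0.9675
Difference = 2.2186 − 0.9675 = 1.2511

1.251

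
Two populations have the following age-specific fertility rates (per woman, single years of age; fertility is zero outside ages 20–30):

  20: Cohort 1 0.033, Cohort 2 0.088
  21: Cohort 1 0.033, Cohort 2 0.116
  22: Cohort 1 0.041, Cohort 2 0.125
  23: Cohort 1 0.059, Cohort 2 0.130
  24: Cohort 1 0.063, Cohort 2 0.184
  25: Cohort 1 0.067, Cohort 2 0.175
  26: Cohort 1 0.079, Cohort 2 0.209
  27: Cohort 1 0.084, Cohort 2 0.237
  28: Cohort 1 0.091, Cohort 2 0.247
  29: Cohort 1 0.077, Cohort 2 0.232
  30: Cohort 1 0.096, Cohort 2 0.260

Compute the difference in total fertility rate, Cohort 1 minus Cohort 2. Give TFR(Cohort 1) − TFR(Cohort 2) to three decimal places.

Cohort 1:
  Sum of ASFRs = 0.033 + 0.033 + 0.041 + 0.059 + 0.063 + 0.067 + 0.079 + 0.084 + 0.091 + 0.077 + 0.096 = 0.723
  TFR = 0.723
Cohort 2:
  Sum of ASFRs = 0.088 + 0.116 + 0.125 + 0.130 + 0.184 + 0.175 + 0.209 + 0.237 + 0.247 + 0.232 + 0.260 = 2.003
  TFR = 2.003
Difference = 0.723 − 2.003 = -1.28

-1.280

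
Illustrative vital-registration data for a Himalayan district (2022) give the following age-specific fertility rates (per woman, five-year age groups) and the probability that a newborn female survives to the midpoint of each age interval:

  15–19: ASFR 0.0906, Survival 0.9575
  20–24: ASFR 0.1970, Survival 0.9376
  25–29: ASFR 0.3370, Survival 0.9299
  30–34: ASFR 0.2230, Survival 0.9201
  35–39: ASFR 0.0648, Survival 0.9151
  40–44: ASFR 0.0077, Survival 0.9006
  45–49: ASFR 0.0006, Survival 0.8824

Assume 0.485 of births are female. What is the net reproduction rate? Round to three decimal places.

2.078

Proportion female at birth = 0.485.
Each age group contributes 5 × ASFR × survival:
  15–19: 5 × 0.0906 × 0.9575 = 0.43375
  20–24: 5 × 0.1970 × 0.9376 = 0.92354
  25–29: 5 × 0.3370 × 0.9299 = 1.56688
  30–34: 5 × 0.2230 × 0.9201 = 1.02591
  35–39: 5 × 0.0648 × 0.9151 = 0.29649
  40–44: 5 × 0.0077 × 0.9006 = 0.03467
  45–49: 5 × 0.0006 × 0.8824 = 0.00265
Sum = 4.28389
NRR = 0.485 × 4.28389 = 2.07769
With NRR above 1 the population is above replacement fertility.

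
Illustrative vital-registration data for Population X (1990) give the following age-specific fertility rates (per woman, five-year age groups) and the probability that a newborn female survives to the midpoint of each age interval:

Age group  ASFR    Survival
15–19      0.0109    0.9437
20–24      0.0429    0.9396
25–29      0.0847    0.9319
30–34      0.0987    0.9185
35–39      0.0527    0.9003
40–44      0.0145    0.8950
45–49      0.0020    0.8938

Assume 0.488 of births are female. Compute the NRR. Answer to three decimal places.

0.689

Proportion female at birth = 0.488.
Weighting each age-specific rate by interval width and survival:
  15–19: 5 × 0.0109 × 0.9437 = 0.05143
  20–24: 5 × 0.0429 × 0.9396 = 0.20154
  25–29: 5 × 0.0847 × 0.9319 = 0.39466
  30–34: 5 × 0.0987 × 0.9185 = 0.45328
  35–39: 5 × 0.0527 × 0.9003 = 0.23723
  40–44: 5 × 0.0145 × 0.8950 = 0.06489
  45–49: 5 × 0.0020 × 0.8938 = 0.00894
Sum = 1.41197
NRR = 0.488 × 1.41197 = 0.68904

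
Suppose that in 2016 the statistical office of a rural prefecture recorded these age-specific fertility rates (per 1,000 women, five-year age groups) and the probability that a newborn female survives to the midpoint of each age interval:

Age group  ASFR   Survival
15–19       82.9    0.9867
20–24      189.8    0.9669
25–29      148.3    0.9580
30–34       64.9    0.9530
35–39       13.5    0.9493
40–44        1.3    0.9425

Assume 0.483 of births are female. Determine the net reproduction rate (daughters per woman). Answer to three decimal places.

Proportion female at birth = 0.483.
Weighting each age-specific rate by interval width and survival:
  15–19: 5 × 82.9/1000 × 0.9867 = 0.40899
  20–24: 5 × 189.8/1000 × 0.9669 = 0.91759
  25–29: 5 × 148.3/1000 × 0.9580 = 0.71036
  30–34: 5 × 64.9/1000 × 0.9530 = 0.30925
  35–39: 5 × 13.5/1000 × 0.9493 = 0.06408
  40–44: 5 × 1.3/1000 × 0.9425 = 0.00613
Sum = 2.41640
NRR = 0.483 × 2.41640 = 1.16712

1.167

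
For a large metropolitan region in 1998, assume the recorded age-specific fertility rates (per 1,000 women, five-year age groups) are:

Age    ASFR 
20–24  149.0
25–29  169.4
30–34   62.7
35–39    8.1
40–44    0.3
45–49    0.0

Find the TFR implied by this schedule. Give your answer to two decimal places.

Sum of ASFRs = 149.0 + 169.4 + 62.7 + 8.1 + 0.3 + 0.0 = 389.5
TFR = 5 × 389.5 / 1000 = 1.9475

1.95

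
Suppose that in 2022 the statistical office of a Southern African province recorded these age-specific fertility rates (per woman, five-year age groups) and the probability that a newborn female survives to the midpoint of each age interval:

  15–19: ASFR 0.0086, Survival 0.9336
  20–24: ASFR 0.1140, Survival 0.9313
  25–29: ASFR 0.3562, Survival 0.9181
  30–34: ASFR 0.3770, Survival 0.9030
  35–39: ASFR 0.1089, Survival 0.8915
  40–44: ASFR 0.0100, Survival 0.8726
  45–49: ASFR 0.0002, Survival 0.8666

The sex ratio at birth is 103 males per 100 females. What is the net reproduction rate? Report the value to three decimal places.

Proportion female at birth = 100 / (100 + 103) = 0.49261.
Weighting each age-specific rate by interval width and survival:
  15–19: 5 × 0.0086 × 0.9336 = 0.04014
  20–24: 5 × 0.1140 × 0.9313 = 0.53084
  25–29: 5 × 0.3562 × 0.9181 = 1.63514
  30–34: 5 × 0.3770 × 0.9030 = 1.70216
  35–39: 5 × 0.1089 × 0.8915 = 0.48542
  40–44: 5 × 0.0100 × 0.8726 = 0.04363
  45–49: 5 × 0.0002 × 0.8666 = 0.00087
Sum = 4.43820
NRR = 0.49261 × 4.43820 = 2.18630

2.186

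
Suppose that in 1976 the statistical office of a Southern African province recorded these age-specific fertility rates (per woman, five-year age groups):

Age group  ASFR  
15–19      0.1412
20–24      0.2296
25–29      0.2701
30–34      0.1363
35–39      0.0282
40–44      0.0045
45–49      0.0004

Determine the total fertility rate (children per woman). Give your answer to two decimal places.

Sum of ASFRs = 0.1412 + 0.2296 + 0.2701 + 0.1363 + 0.0282 + 0.0045 + 0.0004 = 0.8103
TFR = 5 × 0.8103 = 4.0515

4.05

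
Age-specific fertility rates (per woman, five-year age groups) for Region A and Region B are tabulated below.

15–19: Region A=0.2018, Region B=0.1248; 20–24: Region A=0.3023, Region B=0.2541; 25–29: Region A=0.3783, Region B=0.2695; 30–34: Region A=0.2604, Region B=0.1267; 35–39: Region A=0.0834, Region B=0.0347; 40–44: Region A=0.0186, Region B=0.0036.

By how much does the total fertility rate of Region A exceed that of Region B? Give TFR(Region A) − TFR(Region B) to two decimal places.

2.16

Region A:
  Sum of ASFRs = 0.2018 + 0.3023 + 0.3783 + 0.2604 + 0.0834 + 0.0186 = 1.2448
  TFR = 5 × 1.2448 = 6.224
Region B:
  Sum of ASFRs = 0.1248 + 0.2541 + 0.2695 + 0.1267 + 0.0347 + 0.0036 = 0.8134
  TFR = 5 × 0.8134 = 4.067
Difference = 6.224 − 4.067 = 2.157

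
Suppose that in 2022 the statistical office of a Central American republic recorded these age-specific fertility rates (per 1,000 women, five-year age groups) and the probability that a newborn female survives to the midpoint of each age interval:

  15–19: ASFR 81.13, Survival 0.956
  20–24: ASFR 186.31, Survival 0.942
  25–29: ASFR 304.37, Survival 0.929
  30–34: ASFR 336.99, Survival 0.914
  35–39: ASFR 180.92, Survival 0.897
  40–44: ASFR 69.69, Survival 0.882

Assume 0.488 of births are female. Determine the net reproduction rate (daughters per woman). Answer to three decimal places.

2.605

Proportion female at birth = 0.488.
Weighting each age-specific rate by interval width and survival:
  15–19: 5 × 81.13/1000 × 0.956 = 0.38780
  20–24: 5 × 186.31/1000 × 0.942 = 0.87752
  25–29: 5 × 304.37/1000 × 0.929 = 1.41380
  30–34: 5 × 336.99/1000 × 0.914 = 1.54004
  35–39: 5 × 180.92/1000 × 0.897 = 0.81143
  40–44: 5 × 69.69/1000 × 0.882 = 0.30733
Sum = 5.33792
NRR = 0.488 × 5.33792 = 2.60490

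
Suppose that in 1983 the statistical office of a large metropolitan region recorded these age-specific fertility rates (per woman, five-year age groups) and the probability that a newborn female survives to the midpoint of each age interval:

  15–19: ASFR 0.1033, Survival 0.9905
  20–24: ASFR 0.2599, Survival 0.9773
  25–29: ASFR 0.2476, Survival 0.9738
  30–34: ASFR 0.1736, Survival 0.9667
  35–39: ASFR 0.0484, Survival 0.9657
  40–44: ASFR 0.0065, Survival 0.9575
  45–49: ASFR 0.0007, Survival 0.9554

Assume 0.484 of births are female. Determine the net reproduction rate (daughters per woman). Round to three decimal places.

Proportion female at birth = 0.484.
Per-age-group product (5 × ASFR × survival probability):
  15–19: 5 × 0.1033 × 0.9905 = 0.51159
  20–24: 5 × 0.2599 × 0.9773 = 1.27000
  25–29: 5 × 0.2476 × 0.9738 = 1.20556
  30–34: 5 × 0.1736 × 0.9667 = 0.83910
  35–39: 5 × 0.0484 × 0.9657 = 0.23370
  40–44: 5 × 0.0065 × 0.9575 = 0.03112
  45–49: 5 × 0.0007 × 0.9554 = 0.00334
Sum = 4.09441
NRR = 0.484 × 4.09441 = 1.98169

1.982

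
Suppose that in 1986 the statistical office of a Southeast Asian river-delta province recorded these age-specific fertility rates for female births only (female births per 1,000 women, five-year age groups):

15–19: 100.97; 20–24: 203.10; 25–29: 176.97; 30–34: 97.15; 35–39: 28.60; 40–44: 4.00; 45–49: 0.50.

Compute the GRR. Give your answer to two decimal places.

3.06

Sum of female ASFRs = 100.97 + 203.10 + 176.97 + 97.15 + 28.60 + 4.00 + 0.50 = 611.29
GRR = 5 × 611.29 / 1000 = 3.05645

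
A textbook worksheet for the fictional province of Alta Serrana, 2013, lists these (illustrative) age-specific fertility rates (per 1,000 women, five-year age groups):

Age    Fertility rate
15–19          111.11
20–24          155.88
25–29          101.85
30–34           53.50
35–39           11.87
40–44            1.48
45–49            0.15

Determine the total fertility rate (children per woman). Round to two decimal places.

Sum of ASFRs = 111.11 + 155.88 + 101.85 + 53.50 + 11.87 + 1.48 + 0.15 = 435.84
TFR = 5 × 435.84 / 1000 = 2.1792

2.18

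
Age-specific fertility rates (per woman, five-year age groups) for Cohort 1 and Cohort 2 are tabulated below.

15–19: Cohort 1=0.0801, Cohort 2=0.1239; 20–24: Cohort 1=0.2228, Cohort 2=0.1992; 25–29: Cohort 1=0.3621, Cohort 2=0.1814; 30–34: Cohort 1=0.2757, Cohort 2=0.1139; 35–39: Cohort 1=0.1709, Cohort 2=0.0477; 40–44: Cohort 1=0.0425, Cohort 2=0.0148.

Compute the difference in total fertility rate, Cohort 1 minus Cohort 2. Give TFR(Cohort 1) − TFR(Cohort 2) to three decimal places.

Cohort 1:
  Sum of ASFRs = 0.0801 + 0.2228 + 0.3621 + 0.2757 + 0.1709 + 0.0425 = 1.1541
  TFR = 5 × 1.1541 = 5.7705
Cohort 2:
  Sum of ASFRs = 0.1239 + 0.1992 + 0.1814 + 0.1139 + 0.0477 + 0.0148 = 0.6809
  TFR = 5 × 0.6809 = 3.4045
Difference = 5.7705 − 3.4045 = 2.366

2.366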